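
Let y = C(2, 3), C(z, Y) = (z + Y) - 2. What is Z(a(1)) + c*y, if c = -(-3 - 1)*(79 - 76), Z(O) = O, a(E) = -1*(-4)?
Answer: 40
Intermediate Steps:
C(z, Y) = -2 + Y + z (C(z, Y) = (Y + z) - 2 = -2 + Y + z)
a(E) = 4
c = 12 (c = -(-4)*3 = -1*(-12) = 12)
y = 3 (y = -2 + 3 + 2 = 3)
Z(a(1)) + c*y = 4 + 12*3 = 4 + 36 = 40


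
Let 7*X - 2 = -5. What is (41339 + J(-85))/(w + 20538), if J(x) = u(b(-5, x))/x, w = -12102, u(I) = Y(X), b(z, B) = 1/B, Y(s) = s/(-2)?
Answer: 49193407/10038840 ≈ 4.9003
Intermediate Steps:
X = -3/7 (X = 2/7 + (⅐)*(-5) = 2/7 - 5/7 = -3/7 ≈ -0.42857)
Y(s) = -s/2 (Y(s) = s*(-½) = -s/2)
u(I) = 3/14 (u(I) = -½*(-3/7) = 3/14)
J(x) = 3/(14*x)
(41339 + J(-85))/(w + 20538) = (41339 + (3/14)/(-85))/(-12102 + 20538) = (41339 + (3/14)*(-1/85))/8436 = (41339 - 3/1190)*(1/8436) = (49193407/1190)*(1/8436) = 49193407/10038840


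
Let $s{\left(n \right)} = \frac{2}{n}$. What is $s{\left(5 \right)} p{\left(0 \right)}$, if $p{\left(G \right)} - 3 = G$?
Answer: $\frac{6}{5} \approx 1.2$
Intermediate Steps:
$p{\left(G \right)} = 3 + G$
$s{\left(5 \right)} p{\left(0 \right)} = \frac{2}{5} \left(3 + 0\right) = 2 \cdot \frac{1}{5} \cdot 3 = \frac{2}{5} \cdot 3 = \frac{6}{5}$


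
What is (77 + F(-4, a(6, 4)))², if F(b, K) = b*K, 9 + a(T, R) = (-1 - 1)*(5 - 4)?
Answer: 14641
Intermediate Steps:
a(T, R) = -11 (a(T, R) = -9 + (-1 - 1)*(5 - 4) = -9 - 2*1 = -9 - 2 = -11)
F(b, K) = K*b
(77 + F(-4, a(6, 4)))² = (77 - 11*(-4))² = (77 + 44)² = 121² = 14641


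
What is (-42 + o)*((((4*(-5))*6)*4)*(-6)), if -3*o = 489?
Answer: -590400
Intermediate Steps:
o = -163 (o = -⅓*489 = -163)
(-42 + o)*((((4*(-5))*6)*4)*(-6)) = (-42 - 163)*((((4*(-5))*6)*4)*(-6)) = -205*-20*6*4*(-6) = -205*(-120*4)*(-6) = -(-98400)*(-6) = -205*2880 = -590400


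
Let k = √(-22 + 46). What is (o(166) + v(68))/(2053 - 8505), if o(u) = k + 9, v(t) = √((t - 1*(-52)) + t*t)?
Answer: -9/6452 - √6/3226 - √1186/3226 ≈ -0.012829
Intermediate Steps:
k = 2*√6 (k = √24 = 2*√6 ≈ 4.8990)
v(t) = √(52 + t + t²) (v(t) = √((t + 52) + t²) = √((52 + t) + t²) = √(52 + t + t²))
o(u) = 9 + 2*√6 (o(u) = 2*√6 + 9 = 9 + 2*√6)
(o(166) + v(68))/(2053 - 8505) = ((9 + 2*√6) + √(52 + 68 + 68²))/(2053 - 8505) = ((9 + 2*√6) + √(52 + 68 + 4624))/(-6452) = ((9 + 2*√6) + √4744)*(-1/6452) = ((9 + 2*√6) + 2*√1186)*(-1/6452) = (9 + 2*√6 + 2*√1186)*(-1/6452) = -9/6452 - √6/3226 - √1186/3226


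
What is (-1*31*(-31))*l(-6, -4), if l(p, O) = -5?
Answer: -4805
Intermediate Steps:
(-1*31*(-31))*l(-6, -4) = (-1*31*(-31))*(-5) = -31*(-31)*(-5) = 961*(-5) = -4805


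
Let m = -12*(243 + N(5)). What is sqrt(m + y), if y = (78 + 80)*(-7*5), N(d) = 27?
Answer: I*sqrt(8770) ≈ 93.648*I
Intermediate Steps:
y = -5530 (y = 158*(-35) = -5530)
m = -3240 (m = -12*(243 + 27) = -12*270 = -3240)
sqrt(m + y) = sqrt(-3240 - 5530) = sqrt(-8770) = I*sqrt(8770)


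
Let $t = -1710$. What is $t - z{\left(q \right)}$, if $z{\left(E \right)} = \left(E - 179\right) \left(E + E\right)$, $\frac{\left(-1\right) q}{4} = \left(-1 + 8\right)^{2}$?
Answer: $-148710$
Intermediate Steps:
$q = -196$ ($q = - 4 \left(-1 + 8\right)^{2} = - 4 \cdot 7^{2} = \left(-4\right) 49 = -196$)
$z{\left(E \right)} = 2 E \left(-179 + E\right)$ ($z{\left(E \right)} = \left(-179 + E\right) 2 E = 2 E \left(-179 + E\right)$)
$t - z{\left(q \right)} = -1710 - 2 \left(-196\right) \left(-179 - 196\right) = -1710 - 2 \left(-196\right) \left(-375\right) = -1710 - 147000 = -148710$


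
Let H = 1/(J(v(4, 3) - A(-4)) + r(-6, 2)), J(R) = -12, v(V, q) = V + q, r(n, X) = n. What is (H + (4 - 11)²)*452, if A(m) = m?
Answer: 199106/9 ≈ 22123.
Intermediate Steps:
H = -1/18 (H = 1/(-12 - 6) = 1/(-18) = -1/18 ≈ -0.055556)
(H + (4 - 11)²)*452 = (-1/18 + (4 - 11)²)*452 = (-1/18 + (-7)²)*452 = (-1/18 + 49)*452 = (881/18)*452 = 199106/9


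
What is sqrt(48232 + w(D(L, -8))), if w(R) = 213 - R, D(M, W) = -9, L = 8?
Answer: sqrt(48454) ≈ 220.12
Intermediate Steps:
sqrt(48232 + w(D(L, -8))) = sqrt(48232 + (213 - 1*(-9))) = sqrt(48232 + (213 + 9)) = sqrt(48232 + 222) = sqrt(48454)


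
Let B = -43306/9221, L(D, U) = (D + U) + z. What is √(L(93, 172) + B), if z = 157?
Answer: 2*√8870500569/9221 ≈ 20.428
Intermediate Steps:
L(D, U) = 157 + D + U (L(D, U) = (D + U) + 157 = 157 + D + U)
B = -43306/9221 (B = -43306*1/9221 = -43306/9221 ≈ -4.6965)
√(L(93, 172) + B) = √((157 + 93 + 172) - 43306/9221) = √(422 - 43306/9221) = √(3847956/9221) = 2*√8870500569/9221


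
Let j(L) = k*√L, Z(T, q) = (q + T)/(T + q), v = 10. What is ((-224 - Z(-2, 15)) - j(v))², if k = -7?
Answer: 51115 - 3150*√10 ≈ 41154.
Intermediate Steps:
Z(T, q) = 1 (Z(T, q) = (T + q)/(T + q) = 1)
j(L) = -7*√L
((-224 - Z(-2, 15)) - j(v))² = ((-224 - 1*1) - (-7)*√10)² = ((-224 - 1) + 7*√10)² = (-225 + 7*√10)²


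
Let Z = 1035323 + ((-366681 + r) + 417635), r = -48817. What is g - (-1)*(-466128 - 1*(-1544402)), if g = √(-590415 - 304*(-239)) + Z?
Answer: 2115734 + 11*I*√4279 ≈ 2.1157e+6 + 719.55*I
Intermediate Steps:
Z = 1037460 (Z = 1035323 + ((-366681 - 48817) + 417635) = 1035323 + (-415498 + 417635) = 1035323 + 2137 = 1037460)
g = 1037460 + 11*I*√4279 (g = √(-590415 - 304*(-239)) + 1037460 = √(-590415 + 72656) + 1037460 = √(-517759) + 1037460 = 11*I*√4279 + 1037460 = 1037460 + 11*I*√4279 ≈ 1.0375e+6 + 719.55*I)
g - (-1)*(-466128 - 1*(-1544402)) = (1037460 + 11*I*√4279) - (-1)*(-466128 - 1*(-1544402)) = (1037460 + 11*I*√4279) - (-1)*(-466128 + 1544402) = (1037460 + 11*I*√4279) - (-1)*1078274 = (1037460 + 11*I*√4279) - 1*(-1078274) = (1037460 + 11*I*√4279) + 1078274 = 2115734 + 11*I*√4279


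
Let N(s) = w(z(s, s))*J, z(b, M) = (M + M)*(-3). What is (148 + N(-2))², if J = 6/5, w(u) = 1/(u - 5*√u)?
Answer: 92429071/4225 - 19228*√3/845 ≈ 21837.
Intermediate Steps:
z(b, M) = -6*M (z(b, M) = (2*M)*(-3) = -6*M)
J = 6/5 (J = 6*(⅕) = 6/5 ≈ 1.2000)
N(s) = 6/(5*(-6*s - 5*√6*√(-s))) (N(s) = (6/5)/(-6*s - 5*√6*√(-s)) = 6/(5*(-6*s - 5*√6*√(-s))))
(148 + N(-2))² = (148 - 6/(30*(-2) + 25*√6*√(-1*(-2))))² = (148 - 6/(-60 + 25*√6*√2))² = (148 - 6/(-60 + 50*√3))²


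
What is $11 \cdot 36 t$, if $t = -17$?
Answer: $-6732$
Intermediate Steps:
$11 \cdot 36 t = 11 \cdot 36 \left(-17\right) = 396 \left(-17\right) = -6732$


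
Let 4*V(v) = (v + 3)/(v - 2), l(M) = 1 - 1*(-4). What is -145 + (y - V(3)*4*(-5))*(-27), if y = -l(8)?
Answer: -820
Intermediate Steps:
l(M) = 5 (l(M) = 1 + 4 = 5)
V(v) = (3 + v)/(4*(-2 + v)) (V(v) = ((v + 3)/(v - 2))/4 = ((3 + v)/(-2 + v))/4 = (3 + v)/(4*(-2 + v)))
y = -5 (y = -1*5 = -5)
-145 + (y - V(3)*4*(-5))*(-27) = -145 + (-5 - (3 + 3)/(4*(-2 + 3))*4*(-5))*(-27) = -145 + (-5 - (¼)*6/1*(-20))*(-27) = -145 + (-5 - (¼)*1*6*(-20))*(-27) = -145 + (-5 - 3*(-20)/2)*(-27) = -145 + (-5 - 1*(-30))*(-27) = -145 + (-5 + 30)*(-27) = -145 + 25*(-27) = -145 - 675 = -820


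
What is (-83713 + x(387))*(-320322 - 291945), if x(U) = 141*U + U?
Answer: 17608186653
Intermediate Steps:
x(U) = 142*U
(-83713 + x(387))*(-320322 - 291945) = (-83713 + 142*387)*(-320322 - 291945) = (-83713 + 54954)*(-612267) = -28759*(-612267) = 17608186653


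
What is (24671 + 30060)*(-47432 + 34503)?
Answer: -707617099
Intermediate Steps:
(24671 + 30060)*(-47432 + 34503) = 54731*(-12929) = -707617099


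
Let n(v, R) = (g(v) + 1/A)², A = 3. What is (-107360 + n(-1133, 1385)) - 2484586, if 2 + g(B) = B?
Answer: -11740298/9 ≈ -1.3045e+6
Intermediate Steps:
g(B) = -2 + B
n(v, R) = (-5/3 + v)² (n(v, R) = ((-2 + v) + 1/3)² = ((-2 + v) + ⅓)² = (-5/3 + v)²)
(-107360 + n(-1133, 1385)) - 2484586 = (-107360 + (-5 + 3*(-1133))²/9) - 2484586 = (-107360 + (-5 - 3399)²/9) - 2484586 = (-107360 + (⅑)*(-3404)²) - 2484586 = (-107360 + (⅑)*11587216) - 2484586 = (-107360 + 11587216/9) - 2484586 = 10620976/9 - 2484586 = -11740298/9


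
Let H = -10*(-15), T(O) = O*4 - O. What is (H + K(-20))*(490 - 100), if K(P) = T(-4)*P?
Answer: 152100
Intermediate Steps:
T(O) = 3*O (T(O) = 4*O - O = 3*O)
H = 150
K(P) = -12*P (K(P) = (3*(-4))*P = -12*P)
(H + K(-20))*(490 - 100) = (150 - 12*(-20))*(490 - 100) = (150 + 240)*390 = 390*390 = 152100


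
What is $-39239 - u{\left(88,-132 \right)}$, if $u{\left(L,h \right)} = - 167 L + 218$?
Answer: $-24761$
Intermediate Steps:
$u{\left(L,h \right)} = 218 - 167 L$
$-39239 - u{\left(88,-132 \right)} = -39239 - \left(218 - 14696\right) = -39239 - -14478 = -39239 + 14478 = -24761$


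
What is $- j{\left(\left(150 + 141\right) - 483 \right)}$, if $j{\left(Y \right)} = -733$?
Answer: $733$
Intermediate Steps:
$- j{\left(\left(150 + 141\right) - 483 \right)} = \left(-1\right) \left(-733\right) = 733$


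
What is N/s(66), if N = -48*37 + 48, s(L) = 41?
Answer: -1728/41 ≈ -42.146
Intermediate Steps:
N = -1728 (N = -1776 + 48 = -1728)
N/s(66) = -1728/41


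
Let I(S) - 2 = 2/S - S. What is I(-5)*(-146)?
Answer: -4818/5 ≈ -963.60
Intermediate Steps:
I(S) = 2 - S + 2/S (I(S) = 2 + (2/S - S) = 2 + (-S + 2/S) = 2 - S + 2/S)
I(-5)*(-146) = (2 - 1*(-5) + 2/(-5))*(-146) = (2 + 5 + 2*(-⅕))*(-146) = (2 + 5 - ⅖)*(-146) = (33/5)*(-146) = -4818/5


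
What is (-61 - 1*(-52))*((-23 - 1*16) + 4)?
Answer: 315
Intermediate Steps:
(-61 - 1*(-52))*((-23 - 1*16) + 4) = (-61 + 52)*((-23 - 16) + 4) = -9*(-39 + 4) = -9*(-35) = 315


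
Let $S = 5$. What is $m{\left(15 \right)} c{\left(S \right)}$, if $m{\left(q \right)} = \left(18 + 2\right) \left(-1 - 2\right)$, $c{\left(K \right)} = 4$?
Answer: $-240$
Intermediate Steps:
$m{\left(q \right)} = -60$ ($m{\left(q \right)} = 20 \left(-3\right) = -60$)
$m{\left(15 \right)} c{\left(S \right)} = \left(-60\right) 4 = -240$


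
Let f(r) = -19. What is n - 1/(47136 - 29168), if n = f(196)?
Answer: -341393/17968 ≈ -19.000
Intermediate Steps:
n = -19
n - 1/(47136 - 29168) = -19 - 1/(47136 - 29168) = -19 - 1/17968 = -341393/17968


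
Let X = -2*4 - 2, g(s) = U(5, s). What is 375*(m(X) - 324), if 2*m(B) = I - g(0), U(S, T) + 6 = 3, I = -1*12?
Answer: -246375/2 ≈ -1.2319e+5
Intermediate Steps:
I = -12
U(S, T) = -3 (U(S, T) = -6 + 3 = -3)
g(s) = -3
X = -10 (X = -8 - 2 = -10)
m(B) = -9/2 (m(B) = (-12 - 1*(-3))/2 = (-12 + 3)/2 = (1/2)*(-9) = -9/2)
375*(m(X) - 324) = 375*(-9/2 - 324) = 375*(-657/2) = -246375/2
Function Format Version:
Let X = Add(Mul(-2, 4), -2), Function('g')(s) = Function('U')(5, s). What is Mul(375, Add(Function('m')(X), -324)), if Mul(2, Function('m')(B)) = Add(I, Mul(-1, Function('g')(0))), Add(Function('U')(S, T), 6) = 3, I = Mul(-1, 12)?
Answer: Rational(-246375, 2) ≈ -1.2319e+5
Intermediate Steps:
I = -12
Function('U')(S, T) = -3 (Function('U')(S, T) = Add(-6, 3) = -3)
Function('g')(s) = -3
X = -10 (X = Add(-8, -2) = -10)
Function('m')(B) = Rational(-9, 2) (Function('m')(B) = Mul(Rational(1, 2), Add(-12, Mul(-1, -3))) = Mul(Rational(1, 2), Add(-12, 3)) = Mul(Rational(1, 2), -9) = Rational(-9, 2))
Mul(375, Add(Function('m')(X), -324)) = Mul(375, Add(Rational(-9, 2), -324)) = Mul(375, Rational(-657, 2)) = Rational(-246375, 2)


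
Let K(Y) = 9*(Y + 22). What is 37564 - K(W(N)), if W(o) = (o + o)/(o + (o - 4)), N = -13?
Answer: 186791/5 ≈ 37358.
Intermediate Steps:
W(o) = 2*o/(-4 + 2*o) (W(o) = (2*o)/(o + (-4 + o)) = (2*o)/(-4 + 2*o) = 2*o/(-4 + 2*o))
K(Y) = 198 + 9*Y (K(Y) = 9*(22 + Y) = 198 + 9*Y)
37564 - K(W(N)) = 37564 - (198 + 9*(-13/(-2 - 13))) = 37564 - (198 + 9*(-13/(-15))) = 37564 - (198 + 9*(-13*(-1/15))) = 37564 - (198 + 9*(13/15)) = 37564 - (198 + 39/5) = 37564 - 1*1029/5 = 37564 - 1029/5 = 186791/5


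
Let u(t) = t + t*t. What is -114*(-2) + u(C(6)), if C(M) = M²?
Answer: 1560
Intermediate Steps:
u(t) = t + t²
-114*(-2) + u(C(6)) = -114*(-2) + 6²*(1 + 6²) = 228 + 36*(1 + 36) = 228 + 36*37 = 228 + 1332 = 1560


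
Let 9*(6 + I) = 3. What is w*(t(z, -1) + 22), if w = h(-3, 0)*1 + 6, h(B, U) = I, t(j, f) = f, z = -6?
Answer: 7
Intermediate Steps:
I = -17/3 (I = -6 + (⅑)*3 = -6 + ⅓ = -17/3 ≈ -5.6667)
h(B, U) = -17/3
w = ⅓ (w = -17/3*1 + 6 = -17/3 + 6 = ⅓ ≈ 0.33333)
w*(t(z, -1) + 22) = (-1 + 22)/3 = (⅓)*21 = 7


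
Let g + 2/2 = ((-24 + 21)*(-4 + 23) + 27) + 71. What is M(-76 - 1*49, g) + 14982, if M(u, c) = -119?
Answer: 14863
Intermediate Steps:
g = 40 (g = -1 + (((-24 + 21)*(-4 + 23) + 27) + 71) = -1 + ((-3*19 + 27) + 71) = -1 + ((-57 + 27) + 71) = -1 + (-30 + 71) = -1 + 41 = 40)
M(-76 - 1*49, g) + 14982 = -119 + 14982 = 14863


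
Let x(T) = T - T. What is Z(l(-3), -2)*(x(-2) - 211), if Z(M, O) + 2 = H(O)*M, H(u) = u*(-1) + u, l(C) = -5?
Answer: 422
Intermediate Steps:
H(u) = 0 (H(u) = -u + u = 0)
x(T) = 0
Z(M, O) = -2 (Z(M, O) = -2 + 0*M = -2 + 0 = -2)
Z(l(-3), -2)*(x(-2) - 211) = -2*(0 - 211) = -2*(-211) = 422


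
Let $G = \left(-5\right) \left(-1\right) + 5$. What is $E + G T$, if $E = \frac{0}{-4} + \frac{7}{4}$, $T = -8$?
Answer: $- \frac{313}{4} \approx -78.25$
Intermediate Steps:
$E = \frac{7}{4}$ ($E = 0 \left(- \frac{1}{4}\right) + 7 \cdot \frac{1}{4} = 0 + \frac{7}{4} = \frac{7}{4} \approx 1.75$)
$G = 10$ ($G = 5 + 5 = 10$)
$E + G T = \frac{7}{4} + 10 \left(-8\right) = \frac{7}{4} - 80 = - \frac{313}{4}$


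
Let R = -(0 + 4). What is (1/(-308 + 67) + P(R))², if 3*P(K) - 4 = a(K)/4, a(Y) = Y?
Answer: 57600/58081 ≈ 0.99172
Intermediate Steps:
R = -4 (R = -1*4 = -4)
P(K) = 4/3 + K/12 (P(K) = 4/3 + (K/4)/3 = 4/3 + K/12)
(1/(-308 + 67) + P(R))² = (1/(-308 + 67) + (4/3 + (1/12)*(-4)))² = (1/(-241) + (4/3 - ⅓))² = (-1/241 + 1)² = (240/241)² = 57600/58081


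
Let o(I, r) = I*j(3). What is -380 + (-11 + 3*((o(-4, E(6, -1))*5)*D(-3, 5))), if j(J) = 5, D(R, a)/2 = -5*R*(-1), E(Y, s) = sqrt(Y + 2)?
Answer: 8609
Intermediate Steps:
E(Y, s) = sqrt(2 + Y)
D(R, a) = 10*R (D(R, a) = 2*(-5*R*(-1)) = 2*(5*R) = 10*R)
o(I, r) = 5*I (o(I, r) = I*5 = 5*I)
-380 + (-11 + 3*((o(-4, E(6, -1))*5)*D(-3, 5))) = -380 + (-11 + 3*(((5*(-4))*5)*(10*(-3)))) = -380 + (-11 + 3*(-20*5*(-30))) = -380 + (-11 + 3*(-100*(-30))) = -380 + (-11 + 3*3000) = -380 + (-11 + 9000) = -380 + 8989 = 8609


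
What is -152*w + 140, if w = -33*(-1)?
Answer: -4876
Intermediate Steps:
w = 33
-152*w + 140 = -152*33 + 140 = -5016 + 140 = -4876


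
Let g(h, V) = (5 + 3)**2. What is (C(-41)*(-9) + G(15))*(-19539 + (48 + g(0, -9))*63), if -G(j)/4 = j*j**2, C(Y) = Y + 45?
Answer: 168969888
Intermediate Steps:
g(h, V) = 64 (g(h, V) = 8**2 = 64)
C(Y) = 45 + Y
G(j) = -4*j**3 (G(j) = -4*j*j**2 = -4*j**3)
(C(-41)*(-9) + G(15))*(-19539 + (48 + g(0, -9))*63) = ((45 - 41)*(-9) - 4*15**3)*(-19539 + (48 + 64)*63) = (4*(-9) - 4*3375)*(-19539 + 112*63) = (-36 - 13500)*(-19539 + 7056) = -13536*(-12483) = 168969888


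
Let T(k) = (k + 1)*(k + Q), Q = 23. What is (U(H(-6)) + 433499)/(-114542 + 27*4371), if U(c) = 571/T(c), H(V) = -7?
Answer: 41615333/333600 ≈ 124.75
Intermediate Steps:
T(k) = (1 + k)*(23 + k) (T(k) = (k + 1)*(k + 23) = (1 + k)*(23 + k))
U(c) = 571/(23 + c² + 24*c)
(U(H(-6)) + 433499)/(-114542 + 27*4371) = (571/(23 + (-7)² + 24*(-7)) + 433499)/(-114542 + 27*4371) = (571/(23 + 49 - 168) + 433499)/(-114542 + 118017) = (571/(-96) + 433499)/3475 = (571*(-1/96) + 433499)*(1/3475) = (-571/96 + 433499)*(1/3475) = (41615333/96)*(1/3475) = 41615333/333600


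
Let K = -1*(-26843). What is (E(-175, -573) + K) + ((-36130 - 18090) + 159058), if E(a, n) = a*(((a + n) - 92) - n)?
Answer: 178406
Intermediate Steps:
K = 26843
E(a, n) = a*(-92 + a) (E(a, n) = a*((-92 + a + n) - n) = a*(-92 + a))
(E(-175, -573) + K) + ((-36130 - 18090) + 159058) = (-175*(-92 - 175) + 26843) + ((-36130 - 18090) + 159058) = (-175*(-267) + 26843) + (-54220 + 159058) = (46725 + 26843) + 104838 = 73568 + 104838 = 178406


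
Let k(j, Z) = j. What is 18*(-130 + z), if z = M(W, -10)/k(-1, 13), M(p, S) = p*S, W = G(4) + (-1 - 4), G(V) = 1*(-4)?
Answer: -3960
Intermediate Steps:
G(V) = -4
W = -9 (W = -4 + (-1 - 4) = -4 - 5 = -9)
M(p, S) = S*p
z = -90 (z = -10*(-9)/(-1) = 90*(-1) = -90)
18*(-130 + z) = 18*(-130 - 90) = 18*(-220) = -3960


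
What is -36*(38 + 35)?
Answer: -2628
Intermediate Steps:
-36*(38 + 35) = -36*73 = -2628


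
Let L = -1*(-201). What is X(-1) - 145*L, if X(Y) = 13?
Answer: -29132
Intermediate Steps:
L = 201
X(-1) - 145*L = 13 - 145*201 = 13 - 29145 = -29132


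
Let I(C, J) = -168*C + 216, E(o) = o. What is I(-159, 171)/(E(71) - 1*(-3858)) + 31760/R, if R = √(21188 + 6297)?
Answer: 26928/3929 + 6352*√27485/5497 ≈ 198.43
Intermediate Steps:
I(C, J) = 216 - 168*C
R = √27485 ≈ 165.79
I(-159, 171)/(E(71) - 1*(-3858)) + 31760/R = (216 - 168*(-159))/(71 - 1*(-3858)) + 31760/(√27485) = (216 + 26712)/(71 + 3858) + 31760*(√27485/27485) = 26928/3929 + 6352*√27485/5497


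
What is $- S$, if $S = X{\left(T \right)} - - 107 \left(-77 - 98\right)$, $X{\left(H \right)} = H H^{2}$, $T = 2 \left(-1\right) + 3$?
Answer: $18724$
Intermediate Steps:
$T = 1$ ($T = -2 + 3 = 1$)
$X{\left(H \right)} = H^{3}$
$S = -18724$ ($S = 1^{3} - - 107 \left(-77 - 98\right) = 1 - \left(-107\right) \left(-175\right) = 1 - 18725 = -18724$)
$- S = \left(-1\right) \left(-18724\right) = 18724$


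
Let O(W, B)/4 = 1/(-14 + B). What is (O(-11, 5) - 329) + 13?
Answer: -2848/9 ≈ -316.44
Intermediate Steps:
O(W, B) = 4/(-14 + B)
(O(-11, 5) - 329) + 13 = (4/(-14 + 5) - 329) + 13 = (4/(-9) - 329) + 13 = (4*(-⅑) - 329) + 13 = (-4/9 - 329) + 13 = -2965/9 + 13 = -2848/9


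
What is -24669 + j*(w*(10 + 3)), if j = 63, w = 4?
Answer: -21393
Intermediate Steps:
-24669 + j*(w*(10 + 3)) = -24669 + 63*(4*(10 + 3)) = -24669 + 63*(4*13) = -24669 + 63*52 = -24669 + 3276 = -21393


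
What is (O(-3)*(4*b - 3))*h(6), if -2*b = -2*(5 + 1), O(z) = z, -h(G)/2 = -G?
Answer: -756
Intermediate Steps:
h(G) = 2*G (h(G) = -(-2)*G = 2*G)
b = 6 (b = -(-1)*(5 + 1) = -(-1)*6 = -1/2*(-12) = 6)
(O(-3)*(4*b - 3))*h(6) = (-3*(4*6 - 3))*(2*6) = -3*(24 - 3)*12 = -3*21*12 = -63*12 = -756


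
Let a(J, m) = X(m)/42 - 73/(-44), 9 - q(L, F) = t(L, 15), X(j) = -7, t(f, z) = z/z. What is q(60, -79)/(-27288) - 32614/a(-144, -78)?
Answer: -14684518925/671967 ≈ -21853.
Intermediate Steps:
t(f, z) = 1
q(L, F) = 8 (q(L, F) = 9 - 1*1 = 9 - 1 = 8)
a(J, m) = 197/132 (a(J, m) = -7/42 - 73/(-44) = -7*1/42 - 73*(-1/44) = -1/6 + 73/44 = 197/132)
q(60, -79)/(-27288) - 32614/a(-144, -78) = 8/(-27288) - 32614/197/132 = 8*(-1/27288) - 32614*132/197 = -1/3411 - 4305048/197 = -14684518925/671967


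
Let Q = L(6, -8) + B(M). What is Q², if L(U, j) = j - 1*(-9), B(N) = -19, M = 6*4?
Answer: 324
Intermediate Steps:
M = 24
L(U, j) = 9 + j (L(U, j) = j + 9 = 9 + j)
Q = -18 (Q = (9 - 8) - 19 = 1 - 19 = -18)
Q² = (-18)² = 324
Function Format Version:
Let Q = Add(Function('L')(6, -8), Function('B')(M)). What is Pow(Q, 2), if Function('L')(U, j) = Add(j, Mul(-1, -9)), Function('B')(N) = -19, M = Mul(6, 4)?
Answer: 324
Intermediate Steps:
M = 24
Function('L')(U, j) = Add(9, j) (Function('L')(U, j) = Add(j, 9) = Add(9, j))
Q = -18 (Q = Add(Add(9, -8), -19) = Add(1, -19) = -18)
Pow(Q, 2) = Pow(-18, 2) = 324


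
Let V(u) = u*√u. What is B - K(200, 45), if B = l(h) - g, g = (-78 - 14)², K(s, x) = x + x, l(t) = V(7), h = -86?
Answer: -8554 + 7*√7 ≈ -8535.5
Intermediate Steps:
V(u) = u^(3/2)
l(t) = 7*√7 (l(t) = 7^(3/2) = 7*√7)
K(s, x) = 2*x
g = 8464 (g = (-92)² = 8464)
B = -8464 + 7*√7 (B = 7*√7 - 1*8464 = 7*√7 - 8464 = -8464 + 7*√7 ≈ -8445.5)
B - K(200, 45) = (-8464 + 7*√7) - 2*45 = (-8464 + 7*√7) - 1*90 = (-8464 + 7*√7) - 90 = -8554 + 7*√7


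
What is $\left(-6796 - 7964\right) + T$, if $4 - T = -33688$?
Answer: $18932$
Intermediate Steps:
$T = 33692$ ($T = 4 - -33688 = 4 + 33688 = 33692$)
$\left(-6796 - 7964\right) + T = \left(-6796 - 7964\right) + 33692 = -14760 + 33692 = 18932$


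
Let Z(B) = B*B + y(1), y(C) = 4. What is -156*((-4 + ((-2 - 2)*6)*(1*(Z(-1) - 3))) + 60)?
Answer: -1248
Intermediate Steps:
Z(B) = 4 + B² (Z(B) = B*B + 4 = B² + 4 = 4 + B²)
-156*((-4 + ((-2 - 2)*6)*(1*(Z(-1) - 3))) + 60) = -156*((-4 + ((-2 - 2)*6)*(1*((4 + (-1)²) - 3))) + 60) = -156*((-4 + (-4*6)*(1*((4 + 1) - 3))) + 60) = -156*((-4 - 24*(5 - 3)) + 60) = -156*((-4 - 24*2) + 60) = -156*((-4 - 48) + 60) = -156*(-52 + 60) = -156*8 = -1248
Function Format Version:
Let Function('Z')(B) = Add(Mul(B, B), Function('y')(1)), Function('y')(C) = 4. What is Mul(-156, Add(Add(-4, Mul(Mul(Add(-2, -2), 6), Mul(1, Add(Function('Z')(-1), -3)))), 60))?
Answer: -1248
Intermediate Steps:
Function('Z')(B) = Add(4, Pow(B, 2)) (Function('Z')(B) = Add(Mul(B, B), 4) = Add(Pow(B, 2), 4) = Add(4, Pow(B, 2)))
Mul(-156, Add(Add(-4, Mul(Mul(Add(-2, -2), 6), Mul(1, Add(Function('Z')(-1), -3)))), 60)) = Mul(-156, Add(Add(-4, Mul(Mul(Add(-2, -2), 6), Mul(1, Add(Add(4, Pow(-1, 2)), -3)))), 60)) = Mul(-156, Add(Add(-4, Mul(Mul(-4, 6), Mul(1, Add(Add(4, 1), -3)))), 60)) = Mul(-156, Add(Add(-4, Mul(-24, Mul(1, Add(5, -3)))), 60)) = Mul(-156, Add(Add(-4, Mul(-24, Mul(1, 2))), 60)) = Mul(-156, Add(Add(-4, Mul(-24, 2)), 60)) = Mul(-156, Add(Add(-4, -48), 60)) = Mul(-156, Add(-52, 60)) = Mul(-156, 8) = -1248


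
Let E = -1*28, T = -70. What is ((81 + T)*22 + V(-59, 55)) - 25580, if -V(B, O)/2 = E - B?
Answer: -25400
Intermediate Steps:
E = -28
V(B, O) = 56 + 2*B (V(B, O) = -2*(-28 - B) = 56 + 2*B)
((81 + T)*22 + V(-59, 55)) - 25580 = ((81 - 70)*22 + (56 + 2*(-59))) - 25580 = (11*22 + (56 - 118)) - 25580 = (242 - 62) - 25580 = 180 - 25580 = -25400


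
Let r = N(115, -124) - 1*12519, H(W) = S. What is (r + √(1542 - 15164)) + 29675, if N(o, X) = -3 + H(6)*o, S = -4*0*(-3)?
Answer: 17153 + 7*I*√278 ≈ 17153.0 + 116.71*I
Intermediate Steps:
S = 0 (S = 0*(-3) = 0)
H(W) = 0
N(o, X) = -3 (N(o, X) = -3 + 0*o = -3 + 0 = -3)
r = -12522 (r = -3 - 1*12519 = -3 - 12519 = -12522)
(r + √(1542 - 15164)) + 29675 = (-12522 + √(1542 - 15164)) + 29675 = (-12522 + √(-13622)) + 29675 = (-12522 + 7*I*√278) + 29675 = 17153 + 7*I*√278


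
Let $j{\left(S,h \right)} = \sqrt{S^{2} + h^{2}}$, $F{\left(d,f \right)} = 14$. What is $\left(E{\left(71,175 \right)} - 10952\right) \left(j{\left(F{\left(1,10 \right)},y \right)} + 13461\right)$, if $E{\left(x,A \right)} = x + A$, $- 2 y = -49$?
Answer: $-144113466 - 37471 \sqrt{65} \approx -1.4442 \cdot 10^{8}$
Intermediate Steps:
$y = \frac{49}{2}$ ($y = \left(- \frac{1}{2}\right) \left(-49\right) = \frac{49}{2} \approx 24.5$)
$E{\left(x,A \right)} = A + x$
$\left(E{\left(71,175 \right)} - 10952\right) \left(j{\left(F{\left(1,10 \right)},y \right)} + 13461\right) = \left(\left(175 + 71\right) - 10952\right) \left(\sqrt{14^{2} + \left(\frac{49}{2}\right)^{2}} + 13461\right) = \left(246 - 10952\right) \left(\sqrt{196 + \frac{2401}{4}} + 13461\right) = - 10706 \left(\sqrt{\frac{3185}{4}} + 13461\right) = - 10706 \left(\frac{7 \sqrt{65}}{2} + 13461\right) = - 10706 \left(13461 + \frac{7 \sqrt{65}}{2}\right) = -144113466 - 37471 \sqrt{65}$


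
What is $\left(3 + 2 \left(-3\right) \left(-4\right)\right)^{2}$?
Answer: $729$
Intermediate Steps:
$\left(3 + 2 \left(-3\right) \left(-4\right)\right)^{2} = \left(3 - -24\right)^{2} = \left(3 + 24\right)^{2} = 27^{2} = 729$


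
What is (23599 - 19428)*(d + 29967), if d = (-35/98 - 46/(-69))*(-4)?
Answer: 2624731051/21 ≈ 1.2499e+8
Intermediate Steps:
d = -26/21 (d = (-35*1/98 - 46*(-1/69))*(-4) = (-5/14 + ⅔)*(-4) = (13/42)*(-4) = -26/21 ≈ -1.2381)
(23599 - 19428)*(d + 29967) = (23599 - 19428)*(-26/21 + 29967) = 4171*(629281/21) = 2624731051/21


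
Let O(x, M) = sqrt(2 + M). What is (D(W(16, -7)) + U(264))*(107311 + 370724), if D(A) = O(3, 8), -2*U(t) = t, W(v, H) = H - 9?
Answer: -63100620 + 478035*sqrt(10) ≈ -6.1589e+7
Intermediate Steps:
W(v, H) = -9 + H
U(t) = -t/2
D(A) = sqrt(10) (D(A) = sqrt(2 + 8) = sqrt(10))
(D(W(16, -7)) + U(264))*(107311 + 370724) = (sqrt(10) - 1/2*264)*(107311 + 370724) = (sqrt(10) - 132)*478035 = (-132 + sqrt(10))*478035 = -63100620 + 478035*sqrt(10)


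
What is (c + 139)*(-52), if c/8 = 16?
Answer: -13884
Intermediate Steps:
c = 128 (c = 8*16 = 128)
(c + 139)*(-52) = (128 + 139)*(-52) = 267*(-52) = -13884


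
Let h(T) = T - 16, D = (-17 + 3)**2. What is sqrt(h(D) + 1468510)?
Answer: sqrt(1468690) ≈ 1211.9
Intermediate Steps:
D = 196 (D = (-14)**2 = 196)
h(T) = -16 + T
sqrt(h(D) + 1468510) = sqrt((-16 + 196) + 1468510) = sqrt(180 + 1468510) = sqrt(1468690)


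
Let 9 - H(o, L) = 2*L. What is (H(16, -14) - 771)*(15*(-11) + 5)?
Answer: 117440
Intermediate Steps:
H(o, L) = 9 - 2*L
(H(16, -14) - 771)*(15*(-11) + 5) = ((9 - 2*(-14)) - 771)*(15*(-11) + 5) = ((9 + 28) - 771)*(-165 + 5) = (37 - 771)*(-160) = -734*(-160) = 117440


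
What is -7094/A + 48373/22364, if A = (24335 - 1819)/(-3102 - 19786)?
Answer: 908068827569/125886956 ≈ 7213.4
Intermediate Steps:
A = -5629/5722 (A = 22516/(-22888) = 22516*(-1/22888) = -5629/5722 ≈ -0.98375)
-7094/A + 48373/22364 = -7094/(-5629/5722) + 48373/22364 = -7094*(-5722/5629) + 48373*(1/22364) = 40591868/5629 + 48373/22364 = 908068827569/125886956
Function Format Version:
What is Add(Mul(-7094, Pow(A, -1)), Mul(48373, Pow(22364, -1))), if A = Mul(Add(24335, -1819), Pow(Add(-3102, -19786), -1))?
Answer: Rational(908068827569, 125886956) ≈ 7213.4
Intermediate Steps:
A = Rational(-5629, 5722) (A = Mul(22516, Pow(-22888, -1)) = Mul(22516, Rational(-1, 22888)) = Rational(-5629, 5722) ≈ -0.98375)
Add(Mul(-7094, Pow(A, -1)), Mul(48373, Pow(22364, -1))) = Add(Mul(-7094, Pow(Rational(-5629, 5722), -1)), Mul(48373, Pow(22364, -1))) = Add(Mul(-7094, Rational(-5722, 5629)), Mul(48373, Rational(1, 22364))) = Add(Rational(40591868, 5629), Rational(48373, 22364)) = Rational(908068827569, 125886956)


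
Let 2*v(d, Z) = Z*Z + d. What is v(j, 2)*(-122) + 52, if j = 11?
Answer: -863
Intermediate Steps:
v(d, Z) = d/2 + Z²/2 (v(d, Z) = (Z*Z + d)/2 = (Z² + d)/2 = (d + Z²)/2 = d/2 + Z²/2)
v(j, 2)*(-122) + 52 = ((½)*11 + (½)*2²)*(-122) + 52 = (11/2 + (½)*4)*(-122) + 52 = (11/2 + 2)*(-122) + 52 = (15/2)*(-122) + 52 = -915 + 52 = -863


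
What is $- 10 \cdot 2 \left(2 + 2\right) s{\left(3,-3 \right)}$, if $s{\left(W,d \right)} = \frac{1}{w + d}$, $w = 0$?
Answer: $\frac{80}{3} \approx 26.667$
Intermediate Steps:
$s{\left(W,d \right)} = \frac{1}{d}$ ($s{\left(W,d \right)} = \frac{1}{0 + d} = \frac{1}{d}$)
$- 10 \cdot 2 \left(2 + 2\right) s{\left(3,-3 \right)} = \frac{\left(-10\right) 2 \left(2 + 2\right)}{-3} = - 10 \cdot 2 \cdot 4 \left(- \frac{1}{3}\right) = \left(-10\right) 8 \left(- \frac{1}{3}\right) = \left(-80\right) \left(- \frac{1}{3}\right) = \frac{80}{3}$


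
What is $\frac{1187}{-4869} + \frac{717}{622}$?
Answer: $\frac{2752759}{3028518} \approx 0.90895$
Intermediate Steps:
$\frac{1187}{-4869} + \frac{717}{622} = 1187 \left(- \frac{1}{4869}\right) + 717 \cdot \frac{1}{622} = - \frac{1187}{4869} + \frac{717}{622} = \frac{2752759}{3028518}$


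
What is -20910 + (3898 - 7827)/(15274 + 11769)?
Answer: -565473059/27043 ≈ -20910.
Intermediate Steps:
-20910 + (3898 - 7827)/(15274 + 11769) = -20910 - 3929/27043 = -565473059/27043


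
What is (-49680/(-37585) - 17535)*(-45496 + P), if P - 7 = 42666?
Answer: 372073260357/7517 ≈ 4.9498e+7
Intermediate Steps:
P = 42673 (P = 7 + 42666 = 42673)
(-49680/(-37585) - 17535)*(-45496 + P) = (-49680/(-37585) - 17535)*(-45496 + 42673) = (-49680*(-1/37585) - 17535)*(-2823) = (9936/7517 - 17535)*(-2823) = -131800659/7517*(-2823) = 372073260357/7517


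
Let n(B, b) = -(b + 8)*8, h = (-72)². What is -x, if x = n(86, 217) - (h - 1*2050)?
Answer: 4934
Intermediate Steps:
h = 5184
n(B, b) = -64 - 8*b (n(B, b) = -(8 + b)*8 = -(64 + 8*b) = -64 - 8*b)
x = -4934 (x = (-64 - 8*217) - (5184 - 1*2050) = (-64 - 1736) - (5184 - 2050) = -1800 - 1*3134 = -1800 - 3134 = -4934)
-x = -1*(-4934) = 4934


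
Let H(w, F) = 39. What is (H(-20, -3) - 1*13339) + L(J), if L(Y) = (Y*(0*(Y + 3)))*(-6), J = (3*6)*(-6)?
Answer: -13300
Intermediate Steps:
J = -108 (J = 18*(-6) = -108)
L(Y) = 0 (L(Y) = (Y*(0*(3 + Y)))*(-6) = (Y*0)*(-6) = 0*(-6) = 0)
(H(-20, -3) - 1*13339) + L(J) = (39 - 1*13339) + 0 = (39 - 13339) + 0 = -13300 + 0 = -13300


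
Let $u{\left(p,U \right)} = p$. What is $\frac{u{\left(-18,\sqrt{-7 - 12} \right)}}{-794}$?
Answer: $\frac{9}{397} \approx 0.02267$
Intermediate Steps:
$\frac{u{\left(-18,\sqrt{-7 - 12} \right)}}{-794} = - \frac{18}{-794} = \left(-18\right) \left(- \frac{1}{794}\right) = \frac{9}{397}$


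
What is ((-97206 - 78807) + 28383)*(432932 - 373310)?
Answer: -8801995860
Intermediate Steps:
((-97206 - 78807) + 28383)*(432932 - 373310) = (-176013 + 28383)*59622 = -147630*59622 = -8801995860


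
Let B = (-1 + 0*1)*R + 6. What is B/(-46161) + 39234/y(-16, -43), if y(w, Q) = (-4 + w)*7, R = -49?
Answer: -905544187/3231270 ≈ -280.24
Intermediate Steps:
B = 55 (B = (-1 + 0*1)*(-49) + 6 = (-1 + 0)*(-49) + 6 = -1*(-49) + 6 = 49 + 6 = 55)
y(w, Q) = -28 + 7*w
B/(-46161) + 39234/y(-16, -43) = 55/(-46161) + 39234/(-28 + 7*(-16)) = 55*(-1/46161) + 39234/(-28 - 112) = -55/46161 + 39234/(-140) = -55/46161 + 39234*(-1/140) = -55/46161 - 19617/70 = -905544187/3231270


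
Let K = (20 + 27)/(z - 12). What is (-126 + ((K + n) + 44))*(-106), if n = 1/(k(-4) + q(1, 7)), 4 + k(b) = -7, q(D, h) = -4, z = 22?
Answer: 123013/15 ≈ 8200.9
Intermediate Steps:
K = 47/10 (K = (20 + 27)/(22 - 12) = 47/10 ≈ 4.7000)
k(b) = -11 (k(b) = -4 - 7 = -11)
n = -1/15 (n = 1/(-11 - 4) = 1/(-15) = -1/15 ≈ -0.066667)
(-126 + ((K + n) + 44))*(-106) = (-126 + ((47/10 - 1/15) + 44))*(-106) = (-126 + (139/30 + 44))*(-106) = (-126 + 1459/30)*(-106) = -2321/30*(-106) = 123013/15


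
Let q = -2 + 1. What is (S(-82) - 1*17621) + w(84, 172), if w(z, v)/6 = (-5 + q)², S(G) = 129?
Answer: -17276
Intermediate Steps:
q = -1
w(z, v) = 216 (w(z, v) = 6*(-5 - 1)² = 6*(-6)² = 6*36 = 216)
(S(-82) - 1*17621) + w(84, 172) = (129 - 1*17621) + 216 = (129 - 17621) + 216 = -17492 + 216 = -17276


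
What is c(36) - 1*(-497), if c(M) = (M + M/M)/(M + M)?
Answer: 35821/72 ≈ 497.51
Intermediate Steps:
c(M) = (1 + M)/(2*M) (c(M) = (M + 1)/((2*M)) = (1 + M)*(1/(2*M)) = (1 + M)/(2*M))
c(36) - 1*(-497) = (1/2)*(1 + 36)/36 - 1*(-497) = (1/2)*(1/36)*37 + 497 = 37/72 + 497 = 35821/72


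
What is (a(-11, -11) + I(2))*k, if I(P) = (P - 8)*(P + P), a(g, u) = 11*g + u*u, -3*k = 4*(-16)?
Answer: -512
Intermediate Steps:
k = 64/3 (k = -4*(-16)/3 = -⅓*(-64) = 64/3 ≈ 21.333)
a(g, u) = u² + 11*g (a(g, u) = 11*g + u² = u² + 11*g)
I(P) = 2*P*(-8 + P) (I(P) = (-8 + P)*(2*P) = 2*P*(-8 + P))
(a(-11, -11) + I(2))*k = (((-11)² + 11*(-11)) + 2*2*(-8 + 2))*(64/3) = ((121 - 121) + 2*2*(-6))*(64/3) = (0 - 24)*(64/3) = -24*64/3 = -512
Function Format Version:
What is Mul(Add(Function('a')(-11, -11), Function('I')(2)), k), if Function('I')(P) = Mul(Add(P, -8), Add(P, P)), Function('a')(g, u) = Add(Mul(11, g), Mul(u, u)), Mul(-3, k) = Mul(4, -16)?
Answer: -512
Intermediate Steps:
k = Rational(64, 3) (k = Mul(Rational(-1, 3), Mul(4, -16)) = Mul(Rational(-1, 3), -64) = Rational(64, 3) ≈ 21.333)
Function('a')(g, u) = Add(Pow(u, 2), Mul(11, g)) (Function('a')(g, u) = Add(Mul(11, g), Pow(u, 2)) = Add(Pow(u, 2), Mul(11, g)))
Function('I')(P) = Mul(2, P, Add(-8, P)) (Function('I')(P) = Mul(Add(-8, P), Mul(2, P)) = Mul(2, P, Add(-8, P)))
Mul(Add(Function('a')(-11, -11), Function('I')(2)), k) = Mul(Add(Add(Pow(-11, 2), Mul(11, -11)), Mul(2, 2, Add(-8, 2))), Rational(64, 3)) = Mul(Add(Add(121, -121), Mul(2, 2, -6)), Rational(64, 3)) = Mul(Add(0, -24), Rational(64, 3)) = Mul(-24, Rational(64, 3)) = -512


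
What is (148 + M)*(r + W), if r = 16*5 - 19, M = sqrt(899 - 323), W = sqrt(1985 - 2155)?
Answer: 10492 + 172*I*sqrt(170) ≈ 10492.0 + 2242.6*I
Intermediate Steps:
W = I*sqrt(170) (W = sqrt(-170) = I*sqrt(170) ≈ 13.038*I)
M = 24 (M = sqrt(576) = 24)
r = 61 (r = 80 - 19 = 61)
(148 + M)*(r + W) = (148 + 24)*(61 + I*sqrt(170)) = 172*(61 + I*sqrt(170)) = 10492 + 172*I*sqrt(170)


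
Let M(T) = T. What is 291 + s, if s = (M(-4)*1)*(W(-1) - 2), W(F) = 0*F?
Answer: 299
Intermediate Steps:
W(F) = 0
s = 8 (s = (-4*1)*(0 - 2) = -4*(-2) = 8)
291 + s = 291 + 8 = 299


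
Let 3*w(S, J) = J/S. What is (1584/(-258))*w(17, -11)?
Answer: 968/731 ≈ 1.3242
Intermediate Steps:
w(S, J) = J/(3*S) (w(S, J) = (J/S)/3 = J/(3*S))
(1584/(-258))*w(17, -11) = (1584/(-258))*((⅓)*(-11)/17) = (1584*(-1/258))*((⅓)*(-11)*(1/17)) = -264/43*(-11/51) = 968/731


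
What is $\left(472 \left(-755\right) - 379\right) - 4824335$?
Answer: $-5181074$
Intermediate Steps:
$\left(472 \left(-755\right) - 379\right) - 4824335 = \left(-356360 - 379\right) - 4824335 = -356739 - 4824335 = -5181074$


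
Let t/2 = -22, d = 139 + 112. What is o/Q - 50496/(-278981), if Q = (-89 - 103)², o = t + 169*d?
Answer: 4561101473/3428118528 ≈ 1.3305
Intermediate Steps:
d = 251
t = -44 (t = 2*(-22) = -44)
o = 42375 (o = -44 + 169*251 = -44 + 42419 = 42375)
Q = 36864 (Q = (-192)² = 36864)
o/Q - 50496/(-278981) = 42375/36864 - 50496/(-278981) = 42375*(1/36864) - 50496*(-1/278981) = 14125/12288 + 50496/278981 = 4561101473/3428118528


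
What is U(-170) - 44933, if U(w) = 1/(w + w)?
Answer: -15277221/340 ≈ -44933.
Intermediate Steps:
U(w) = 1/(2*w)
U(-170) - 44933 = (½)/(-170) - 44933 = (½)*(-1/170) - 44933 = -1/340 - 44933 = -15277221/340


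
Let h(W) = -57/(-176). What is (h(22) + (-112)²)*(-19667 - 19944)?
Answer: -7950291401/16 ≈ -4.9689e+8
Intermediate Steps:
h(W) = 57/176 (h(W) = -57*(-1/176) = 57/176)
(h(22) + (-112)²)*(-19667 - 19944) = (57/176 + (-112)²)*(-19667 - 19944) = (57/176 + 12544)*(-39611) = (2207801/176)*(-39611) = -7950291401/16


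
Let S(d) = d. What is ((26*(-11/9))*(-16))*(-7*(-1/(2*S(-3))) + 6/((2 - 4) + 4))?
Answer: 25168/27 ≈ 932.15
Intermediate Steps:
((26*(-11/9))*(-16))*(-7*(-1/(2*S(-3))) + 6/((2 - 4) + 4)) = ((26*(-11/9))*(-16))*(-7/((-3*(-2))) + 6/((2 - 4) + 4)) = ((26*(-11*⅑))*(-16))*(-7/6 + 6/(-2 + 4)) = ((26*(-11/9))*(-16))*(-7*⅙ + 6/2) = (-286/9*(-16))*(-7/6 + 6*(½)) = 4576*(-7/6 + 3)/9 = (4576/9)*(11/6) = 25168/27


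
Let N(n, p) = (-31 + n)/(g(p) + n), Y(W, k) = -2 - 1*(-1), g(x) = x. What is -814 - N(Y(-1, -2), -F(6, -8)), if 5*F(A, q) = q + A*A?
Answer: -27022/33 ≈ -818.85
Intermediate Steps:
F(A, q) = q/5 + A**2/5 (F(A, q) = (q + A*A)/5 = (q + A**2)/5 = q/5 + A**2/5)
Y(W, k) = -1 (Y(W, k) = -2 + 1 = -1)
N(n, p) = (-31 + n)/(n + p) (N(n, p) = (-31 + n)/(p + n) = (-31 + n)/(n + p))
-814 - N(Y(-1, -2), -F(6, -8)) = -814 - (-31 - 1)/(-1 - ((1/5)*(-8) + (1/5)*6**2)) = -814 - (-32)/(-1 - (-8/5 + (1/5)*36)) = -814 - (-32)/(-1 - (-8/5 + 36/5)) = -814 - (-32)/(-1 - 1*28/5) = -814 - (-32)/(-1 - 28/5) = -814 - (-32)/(-33/5) = -814 - (-5)*(-32)/33 = -814 - 1*160/33 = -814 - 160/33 = -27022/33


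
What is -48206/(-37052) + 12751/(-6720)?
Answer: -37126433/62247360 ≈ -0.59643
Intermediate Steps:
-48206/(-37052) + 12751/(-6720) = -48206*(-1/37052) + 12751*(-1/6720) = 24103/18526 - 12751/6720 = -37126433/62247360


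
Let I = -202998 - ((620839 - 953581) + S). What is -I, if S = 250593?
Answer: 120849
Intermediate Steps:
I = -120849 (I = -202998 - ((620839 - 953581) + 250593) = -202998 - (-332742 + 250593) = -202998 - 1*(-82149) = -202998 + 82149 = -120849)
-I = -1*(-120849) = 120849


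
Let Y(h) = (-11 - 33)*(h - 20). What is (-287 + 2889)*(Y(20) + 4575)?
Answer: 11904150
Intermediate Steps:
Y(h) = 880 - 44*h (Y(h) = -44*(-20 + h) = 880 - 44*h)
(-287 + 2889)*(Y(20) + 4575) = (-287 + 2889)*((880 - 44*20) + 4575) = 2602*((880 - 880) + 4575) = 2602*(0 + 4575) = 2602*4575 = 11904150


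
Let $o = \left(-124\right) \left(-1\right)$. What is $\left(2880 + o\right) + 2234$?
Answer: $5238$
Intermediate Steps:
$o = 124$
$\left(2880 + o\right) + 2234 = \left(2880 + 124\right) + 2234 = 3004 + 2234 = 5238$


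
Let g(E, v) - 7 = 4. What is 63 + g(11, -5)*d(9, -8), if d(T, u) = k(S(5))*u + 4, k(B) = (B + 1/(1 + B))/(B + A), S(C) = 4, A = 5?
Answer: 989/15 ≈ 65.933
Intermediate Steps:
k(B) = (B + 1/(1 + B))/(5 + B) (k(B) = (B + 1/(1 + B))/(B + 5) = (B + 1/(1 + B))/(5 + B))
g(E, v) = 11 (g(E, v) = 7 + 4 = 11)
d(T, u) = 4 + 7*u/15 (d(T, u) = ((1 + 4 + 4**2)/(5 + 4**2 + 6*4))*u + 4 = ((1 + 4 + 16)/(5 + 16 + 24))*u + 4 = (21/45)*u + 4 = ((1/45)*21)*u + 4 = 7*u/15 + 4 = 4 + 7*u/15)
63 + g(11, -5)*d(9, -8) = 63 + 11*(4 + (7/15)*(-8)) = 63 + 11*(4 - 56/15) = 63 + 11*(4/15) = 63 + 44/15 = 989/15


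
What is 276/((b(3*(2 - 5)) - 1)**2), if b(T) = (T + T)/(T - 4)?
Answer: 46644/25 ≈ 1865.8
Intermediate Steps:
b(T) = 2*T/(-4 + T) (b(T) = (2*T)/(-4 + T) = 2*T/(-4 + T))
276/((b(3*(2 - 5)) - 1)**2) = 276/((2*(3*(2 - 5))/(-4 + 3*(2 - 5)) - 1)**2) = 276/((2*(3*(-3))/(-4 + 3*(-3)) - 1)**2) = 276/((2*(-9)/(-4 - 9) - 1)**2) = 276/((2*(-9)/(-13) - 1)**2) = 276/((2*(-9)*(-1/13) - 1)**2) = 276/((18/13 - 1)**2) = 276/((5/13)**2) = 276/(25/169) = 276*(169/25) = 46644/25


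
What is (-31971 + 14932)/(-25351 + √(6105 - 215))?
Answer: 39268699/58424301 + 1549*√5890/58424301 ≈ 0.67416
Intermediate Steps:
(-31971 + 14932)/(-25351 + √(6105 - 215)) = -17039/(-25351 + √5890)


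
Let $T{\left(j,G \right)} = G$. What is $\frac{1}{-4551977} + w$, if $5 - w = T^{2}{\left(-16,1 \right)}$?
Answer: $\frac{18207907}{4551977} \approx 4.0$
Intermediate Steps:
$w = 4$ ($w = 5 - 1^{2} = 5 - 1 = 4$)
$\frac{1}{-4551977} + w = \frac{1}{-4551977} + 4 = - \frac{1}{4551977} + 4 = \frac{18207907}{4551977}$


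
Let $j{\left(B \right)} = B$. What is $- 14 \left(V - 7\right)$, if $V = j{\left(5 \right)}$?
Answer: $28$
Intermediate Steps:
$V = 5$
$- 14 \left(V - 7\right) = - 14 \left(5 - 7\right) = \left(-14\right) \left(-2\right) = 28$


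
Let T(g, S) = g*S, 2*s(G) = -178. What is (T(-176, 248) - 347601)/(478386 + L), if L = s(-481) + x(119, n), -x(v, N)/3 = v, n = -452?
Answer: -391249/477940 ≈ -0.81861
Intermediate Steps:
x(v, N) = -3*v
s(G) = -89 (s(G) = (1/2)*(-178) = -89)
T(g, S) = S*g
L = -446 (L = -89 - 3*119 = -89 - 357 = -446)
(T(-176, 248) - 347601)/(478386 + L) = (248*(-176) - 347601)/(478386 - 446) = (-43648 - 347601)/477940 = -391249*1/477940 = -391249/477940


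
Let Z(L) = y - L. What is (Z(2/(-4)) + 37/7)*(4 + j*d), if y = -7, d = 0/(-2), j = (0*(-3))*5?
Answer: -34/7 ≈ -4.8571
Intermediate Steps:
j = 0 (j = 0*5 = 0)
d = 0 (d = 0*(-1/2) = 0)
Z(L) = -7 - L
(Z(2/(-4)) + 37/7)*(4 + j*d) = ((-7 - 2/(-4)) + 37/7)*(4 + 0*0) = ((-7 - 2*(-1)/4) + 37*(1/7))*(4 + 0) = ((-7 - 1*(-1/2)) + 37/7)*4 = ((-7 + 1/2) + 37/7)*4 = (-13/2 + 37/7)*4 = -17/14*4 = -34/7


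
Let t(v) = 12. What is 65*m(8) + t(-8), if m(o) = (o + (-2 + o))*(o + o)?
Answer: 14572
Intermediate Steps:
m(o) = 2*o*(-2 + 2*o) (m(o) = (-2 + 2*o)*(2*o) = 2*o*(-2 + 2*o))
65*m(8) + t(-8) = 65*(4*8*(-1 + 8)) + 12 = 65*(4*8*7) + 12 = 65*224 + 12 = 14560 + 12 = 14572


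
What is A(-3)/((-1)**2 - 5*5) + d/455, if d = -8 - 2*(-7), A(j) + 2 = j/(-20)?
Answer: 3943/43680 ≈ 0.090270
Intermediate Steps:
A(j) = -2 - j/20 (A(j) = -2 + j/(-20) = -2 + j*(-1/20) = -2 - j/20)
d = 6 (d = -8 + 14 = 6)
A(-3)/((-1)**2 - 5*5) + d/455 = (-2 - 1/20*(-3))/((-1)**2 - 5*5) + 6/455 = (-2 + 3/20)/(1 - 25) + 6*(1/455) = -37/20/(-24) + 6/455 = -37/20*(-1/24) + 6/455 = 37/480 + 6/455 = 3943/43680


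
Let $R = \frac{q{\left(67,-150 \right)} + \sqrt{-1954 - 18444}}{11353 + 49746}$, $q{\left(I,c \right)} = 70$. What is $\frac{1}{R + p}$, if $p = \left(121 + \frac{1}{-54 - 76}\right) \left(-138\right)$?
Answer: $- \frac{37621290994046045}{628160337469209448793} - \frac{258143275 i \sqrt{20398}}{4397122362284466141551} \approx -5.9891 \cdot 10^{-5} - 8.3847 \cdot 10^{-12} i$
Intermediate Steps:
$p = - \frac{1085301}{65}$ ($p = \left(121 + \frac{1}{-130}\right) \left(-138\right) = \left(121 - \frac{1}{130}\right) \left(-138\right) = \frac{15729}{130} \left(-138\right) = - \frac{1085301}{65} \approx -16697.0$)
$R = \frac{70}{61099} + \frac{i \sqrt{20398}}{61099}$ ($R = \frac{70 + \sqrt{-1954 - 18444}}{11353 + 49746} = \frac{70 + \sqrt{-20398}}{61099} = \left(70 + i \sqrt{20398}\right) \frac{1}{61099} = \frac{70}{61099} + \frac{i \sqrt{20398}}{61099} \approx 0.0011457 + 0.0023375 i$)
$\frac{1}{R + p} = \frac{1}{\left(\frac{70}{61099} + \frac{i \sqrt{20398}}{61099}\right) - \frac{1085301}{65}} = \frac{1}{- \frac{66310801249}{3971435} + \frac{i \sqrt{20398}}{61099}}$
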